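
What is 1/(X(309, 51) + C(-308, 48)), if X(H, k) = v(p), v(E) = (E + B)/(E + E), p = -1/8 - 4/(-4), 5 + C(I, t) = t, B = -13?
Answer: 14/505 ≈ 0.027723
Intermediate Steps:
C(I, t) = -5 + t
p = 7/8 (p = -1*1/8 - 4*(-1/4) = -1/8 + 1 = 7/8 ≈ 0.87500)
v(E) = (-13 + E)/(2*E) (v(E) = (E - 13)/(E + E) = (-13 + E)/((2*E)) = (-13 + E)*(1/(2*E)) = (-13 + E)/(2*E))
X(H, k) = -97/14 (X(H, k) = (-13 + 7/8)/(2*(7/8)) = (1/2)*(8/7)*(-97/8) = -97/14)
1/(X(309, 51) + C(-308, 48)) = 1/(-97/14 + (-5 + 48)) = 1/(-97/14 + 43) = 1/(505/14) = 14/505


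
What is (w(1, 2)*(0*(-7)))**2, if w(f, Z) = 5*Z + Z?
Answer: 0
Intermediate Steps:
w(f, Z) = 6*Z
(w(1, 2)*(0*(-7)))**2 = ((6*2)*(0*(-7)))**2 = (12*0)**2 = 0**2 = 0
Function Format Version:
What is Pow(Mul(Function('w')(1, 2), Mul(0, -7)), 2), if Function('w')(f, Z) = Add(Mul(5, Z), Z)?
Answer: 0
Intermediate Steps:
Function('w')(f, Z) = Mul(6, Z)
Pow(Mul(Function('w')(1, 2), Mul(0, -7)), 2) = Pow(Mul(Mul(6, 2), Mul(0, -7)), 2) = Pow(Mul(12, 0), 2) = Pow(0, 2) = 0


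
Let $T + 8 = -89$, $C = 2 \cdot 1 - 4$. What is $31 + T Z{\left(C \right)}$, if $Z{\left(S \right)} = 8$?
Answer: $-745$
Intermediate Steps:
$C = -2$ ($C = 2 - 4 = -2$)
$T = -97$ ($T = -8 - 89 = -97$)
$31 + T Z{\left(C \right)} = 31 - 776 = -745$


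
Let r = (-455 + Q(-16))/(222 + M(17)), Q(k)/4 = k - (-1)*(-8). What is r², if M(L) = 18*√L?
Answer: 640001/73728 - 31117*√17/24576 ≈ 3.4601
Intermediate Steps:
Q(k) = -32 + 4*k (Q(k) = 4*(k - (-1)*(-8)) = 4*(k - 1*8) = 4*(k - 8) = 4*(-8 + k) = -32 + 4*k)
r = -551/(222 + 18*√17) (r = (-455 + (-32 + 4*(-16)))/(222 + 18*√17) = (-455 + (-32 - 64))/(222 + 18*√17) = (-455 - 96)/(222 + 18*√17) = -551/(222 + 18*√17) ≈ -1.8601)
r² = (-1073/384 + 29*√17/128)²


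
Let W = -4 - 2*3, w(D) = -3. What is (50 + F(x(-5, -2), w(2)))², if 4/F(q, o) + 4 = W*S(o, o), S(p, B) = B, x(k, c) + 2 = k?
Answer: 425104/169 ≈ 2515.4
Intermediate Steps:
x(k, c) = -2 + k
W = -10 (W = -4 - 6 = -10)
F(q, o) = 4/(-4 - 10*o)
(50 + F(x(-5, -2), w(2)))² = (50 - 2/(2 + 5*(-3)))² = (50 - 2/(2 - 15))² = (50 - 2/(-13))² = (50 - 2*(-1/13))² = (50 + 2/13)² = (652/13)² = 425104/169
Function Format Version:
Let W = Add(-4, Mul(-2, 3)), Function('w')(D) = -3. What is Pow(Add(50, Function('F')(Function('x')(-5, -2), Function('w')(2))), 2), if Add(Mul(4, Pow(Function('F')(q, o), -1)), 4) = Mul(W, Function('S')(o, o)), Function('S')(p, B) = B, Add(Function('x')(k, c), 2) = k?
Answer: Rational(425104, 169) ≈ 2515.4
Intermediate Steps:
Function('x')(k, c) = Add(-2, k)
W = -10 (W = Add(-4, -6) = -10)
Function('F')(q, o) = Mul(4, Pow(Add(-4, Mul(-10, o)), -1))
Pow(Add(50, Function('F')(Function('x')(-5, -2), Function('w')(2))), 2) = Pow(Add(50, Mul(-2, Pow(Add(2, Mul(5, -3)), -1))), 2) = Pow(Add(50, Mul(-2, Pow(Add(2, -15), -1))), 2) = Pow(Add(50, Mul(-2, Pow(-13, -1))), 2) = Pow(Add(50, Mul(-2, Rational(-1, 13))), 2) = Pow(Add(50, Rational(2, 13)), 2) = Pow(Rational(652, 13), 2) = Rational(425104, 169)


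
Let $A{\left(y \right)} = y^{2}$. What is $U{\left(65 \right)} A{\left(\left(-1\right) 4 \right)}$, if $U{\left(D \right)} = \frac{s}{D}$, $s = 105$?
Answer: $\frac{336}{13} \approx 25.846$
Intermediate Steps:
$U{\left(D \right)} = \frac{105}{D}$
$U{\left(65 \right)} A{\left(\left(-1\right) 4 \right)} = \frac{105}{65} \left(\left(-1\right) 4\right)^{2} = 105 \cdot \frac{1}{65} \left(-4\right)^{2} = \frac{21}{13} \cdot 16 = \frac{336}{13}$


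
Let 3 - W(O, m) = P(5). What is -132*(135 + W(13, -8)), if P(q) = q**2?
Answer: -14916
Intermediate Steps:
W(O, m) = -22 (W(O, m) = 3 - 1*5**2 = 3 - 1*25 = 3 - 25 = -22)
-132*(135 + W(13, -8)) = -132*(135 - 22) = -132*113 = -14916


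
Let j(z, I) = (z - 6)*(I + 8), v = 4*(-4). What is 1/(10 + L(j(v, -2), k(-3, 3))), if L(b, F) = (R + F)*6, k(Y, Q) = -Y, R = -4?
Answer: ¼ ≈ 0.25000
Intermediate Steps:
v = -16
j(z, I) = (-6 + z)*(8 + I)
L(b, F) = -24 + 6*F (L(b, F) = (-4 + F)*6 = -24 + 6*F)
1/(10 + L(j(v, -2), k(-3, 3))) = 1/(10 + (-24 + 6*(-1*(-3)))) = 1/(10 + (-24 + 6*3)) = 1/(10 + (-24 + 18)) = 1/(10 - 6) = 1/4 = ¼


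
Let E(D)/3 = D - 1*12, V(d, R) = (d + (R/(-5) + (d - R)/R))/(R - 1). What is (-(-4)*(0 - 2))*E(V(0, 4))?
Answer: 1512/5 ≈ 302.40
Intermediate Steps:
V(d, R) = (d - R/5 + (d - R)/R)/(-1 + R) (V(d, R) = (d + (R*(-1/5) + (d - R)/R))/(-1 + R) = (d + (-R/5 + (d - R)/R))/(-1 + R) = (d - R/5 + (d - R)/R)/(-1 + R))
E(D) = -36 + 3*D (E(D) = 3*(D - 1*12) = 3*(D - 12) = 3*(-12 + D) = -36 + 3*D)
(-(-4)*(0 - 2))*E(V(0, 4)) = (-(-4)*(0 - 2))*(-36 + 3*((0 - 1*4 - 1/5*4**2 + 4*0)/(4*(-1 + 4)))) = (-(-4)*(-2))*(-36 + 3*((1/4)*(0 - 4 - 1/5*16 + 0)/3)) = (-1*8)*(-36 + 3*((1/4)*(1/3)*(0 - 4 - 16/5 + 0))) = -8*(-36 + 3*((1/4)*(1/3)*(-36/5))) = -8*(-36 + 3*(-3/5)) = -8*(-36 - 9/5) = -8*(-189/5) = 1512/5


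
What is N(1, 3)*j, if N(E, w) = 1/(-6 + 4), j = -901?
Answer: 901/2 ≈ 450.50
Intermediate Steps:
N(E, w) = -1/2 (N(E, w) = 1/(-2) = -1/2)
N(1, 3)*j = -1/2*(-901) = 901/2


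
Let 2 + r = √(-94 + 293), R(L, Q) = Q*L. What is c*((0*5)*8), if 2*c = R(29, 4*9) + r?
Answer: 0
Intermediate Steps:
R(L, Q) = L*Q
r = -2 + √199 (r = -2 + √(-94 + 293) = -2 + √199 ≈ 12.107)
c = 521 + √199/2 (c = (29*(4*9) + (-2 + √199))/2 = (29*36 + (-2 + √199))/2 = (1044 + (-2 + √199))/2 = (1042 + √199)/2 = 521 + √199/2 ≈ 528.05)
c*((0*5)*8) = (521 + √199/2)*((0*5)*8) = (521 + √199/2)*(0*8) = (521 + √199/2)*0 = 0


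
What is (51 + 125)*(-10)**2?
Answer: 17600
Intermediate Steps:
(51 + 125)*(-10)**2 = 176*100 = 17600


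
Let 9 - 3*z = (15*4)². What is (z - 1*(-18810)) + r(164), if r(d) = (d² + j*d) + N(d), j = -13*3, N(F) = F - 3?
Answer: 38274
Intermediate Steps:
N(F) = -3 + F
j = -39
r(d) = -3 + d² - 38*d (r(d) = (d² - 39*d) + (-3 + d) = -3 + d² - 38*d)
z = -1197 (z = 3 - (15*4)²/3 = 3 - ⅓*60² = 3 - ⅓*3600 = 3 - 1200 = -1197)
(z - 1*(-18810)) + r(164) = (-1197 - 1*(-18810)) + (-3 + 164² - 38*164) = (-1197 + 18810) + (-3 + 26896 - 6232) = 17613 + 20661 = 38274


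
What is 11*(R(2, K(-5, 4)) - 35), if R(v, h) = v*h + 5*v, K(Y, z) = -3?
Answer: -341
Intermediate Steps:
R(v, h) = 5*v + h*v (R(v, h) = h*v + 5*v = 5*v + h*v)
11*(R(2, K(-5, 4)) - 35) = 11*(2*(5 - 3) - 35) = 11*(2*2 - 35) = 11*(4 - 35) = 11*(-31) = -341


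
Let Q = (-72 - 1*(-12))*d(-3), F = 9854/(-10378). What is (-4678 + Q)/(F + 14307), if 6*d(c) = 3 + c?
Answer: -12137071/37117048 ≈ -0.32699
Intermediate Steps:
d(c) = 1/2 + c/6 (d(c) = (3 + c)/6 = 1/2 + c/6)
F = -4927/5189 (F = 9854*(-1/10378) = -4927/5189 ≈ -0.94951)
Q = 0 (Q = (-72 - 1*(-12))*(1/2 + (1/6)*(-3)) = (-72 + 12)*(1/2 - 1/2) = -60*0 = 0)
(-4678 + Q)/(F + 14307) = (-4678 + 0)/(-4927/5189 + 14307) = -4678/74234096/5189 = -4678*5189/74234096 = -12137071/37117048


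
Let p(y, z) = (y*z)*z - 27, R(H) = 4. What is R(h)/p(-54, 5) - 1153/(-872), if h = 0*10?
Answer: 1584193/1200744 ≈ 1.3193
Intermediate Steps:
h = 0
p(y, z) = -27 + y*z² (p(y, z) = y*z² - 27 = -27 + y*z²)
R(h)/p(-54, 5) - 1153/(-872) = 4/(-27 - 54*5²) - 1153/(-872) = 4/(-27 - 54*25) - 1153*(-1/872) = 4/(-27 - 1350) + 1153/872 = 4/(-1377) + 1153/872 = 4*(-1/1377) + 1153/872 = -4/1377 + 1153/872 = 1584193/1200744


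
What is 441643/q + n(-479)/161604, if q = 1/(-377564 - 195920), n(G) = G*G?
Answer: -40930284485206607/161604 ≈ -2.5328e+11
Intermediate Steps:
n(G) = G²
q = -1/573484 (q = 1/(-573484) = -1/573484 ≈ -1.7437e-6)
441643/q + n(-479)/161604 = 441643/(-1/573484) + (-479)²/161604 = 441643*(-573484) + 229441*(1/161604) = -253275194212 + 229441/161604 = -40930284485206607/161604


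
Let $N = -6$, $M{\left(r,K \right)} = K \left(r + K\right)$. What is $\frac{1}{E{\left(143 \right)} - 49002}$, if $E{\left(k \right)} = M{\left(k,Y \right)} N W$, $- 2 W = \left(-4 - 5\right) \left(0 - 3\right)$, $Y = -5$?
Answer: $- \frac{1}{104892} \approx -9.5336 \cdot 10^{-6}$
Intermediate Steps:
$M{\left(r,K \right)} = K \left(K + r\right)$
$W = - \frac{27}{2}$ ($W = - \frac{\left(-4 - 5\right) \left(0 - 3\right)}{2} = - \frac{\left(-9\right) \left(-3\right)}{2} = \left(- \frac{1}{2}\right) 27 = - \frac{27}{2} \approx -13.5$)
$E{\left(k \right)} = 2025 - 405 k$ ($E{\left(k \right)} = - 5 \left(-5 + k\right) \left(-6\right) \left(- \frac{27}{2}\right) = \left(25 - 5 k\right) \left(-6\right) \left(- \frac{27}{2}\right) = \left(-150 + 30 k\right) \left(- \frac{27}{2}\right) = 2025 - 405 k$)
$\frac{1}{E{\left(143 \right)} - 49002} = \frac{1}{\left(2025 - 57915\right) - 49002} = \frac{1}{-55890 - 49002} = \frac{1}{-104892} = - \frac{1}{104892}$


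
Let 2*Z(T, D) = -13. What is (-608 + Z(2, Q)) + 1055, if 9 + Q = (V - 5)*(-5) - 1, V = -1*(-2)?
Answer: 881/2 ≈ 440.50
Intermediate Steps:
V = 2
Q = 5 (Q = -9 + ((2 - 5)*(-5) - 1) = -9 + (-3*(-5) - 1) = -9 + (15 - 1) = -9 + 14 = 5)
Z(T, D) = -13/2 (Z(T, D) = (½)*(-13) = -13/2)
(-608 + Z(2, Q)) + 1055 = (-608 - 13/2) + 1055 = -1229/2 + 1055 = 881/2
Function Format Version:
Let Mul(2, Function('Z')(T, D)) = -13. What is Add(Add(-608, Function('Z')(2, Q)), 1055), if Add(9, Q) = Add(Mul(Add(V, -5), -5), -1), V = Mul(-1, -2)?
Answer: Rational(881, 2) ≈ 440.50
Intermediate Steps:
V = 2
Q = 5 (Q = Add(-9, Add(Mul(Add(2, -5), -5), -1)) = Add(-9, Add(Mul(-3, -5), -1)) = Add(-9, Add(15, -1)) = Add(-9, 14) = 5)
Function('Z')(T, D) = Rational(-13, 2) (Function('Z')(T, D) = Mul(Rational(1, 2), -13) = Rational(-13, 2))
Add(Add(-608, Function('Z')(2, Q)), 1055) = Add(Add(-608, Rational(-13, 2)), 1055) = Add(Rational(-1229, 2), 1055) = Rational(881, 2)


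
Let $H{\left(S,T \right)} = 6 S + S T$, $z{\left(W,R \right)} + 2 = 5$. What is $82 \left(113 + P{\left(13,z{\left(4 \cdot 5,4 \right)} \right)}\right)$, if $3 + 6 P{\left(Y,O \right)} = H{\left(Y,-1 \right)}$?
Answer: $\frac{30340}{3} \approx 10113.0$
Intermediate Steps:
$z{\left(W,R \right)} = 3$ ($z{\left(W,R \right)} = -2 + 5 = 3$)
$P{\left(Y,O \right)} = - \frac{1}{2} + \frac{5 Y}{6}$ ($P{\left(Y,O \right)} = - \frac{1}{2} + \frac{Y \left(6 - 1\right)}{6} = - \frac{1}{2} + \frac{Y 5}{6} = - \frac{1}{2} + \frac{5 Y}{6}$)
$82 \left(113 + P{\left(13,z{\left(4 \cdot 5,4 \right)} \right)}\right) = 82 \left(113 + \left(- \frac{1}{2} + \frac{5}{6} \cdot 13\right)\right) = 82 \left(113 + \left(- \frac{1}{2} + \frac{65}{6}\right)\right) = 82 \left(113 + \frac{31}{3}\right) = 82 \cdot \frac{370}{3} = \frac{30340}{3}$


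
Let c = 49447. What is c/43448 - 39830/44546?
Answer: 236066111/967717304 ≈ 0.24394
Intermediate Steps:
c/43448 - 39830/44546 = 49447/43448 - 39830/44546 = 49447*(1/43448) - 39830*1/44546 = 49447/43448 - 19915/22273 = 236066111/967717304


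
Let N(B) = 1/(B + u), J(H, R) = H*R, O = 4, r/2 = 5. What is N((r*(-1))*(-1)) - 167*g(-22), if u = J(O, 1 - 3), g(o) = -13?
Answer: 4343/2 ≈ 2171.5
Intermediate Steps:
r = 10 (r = 2*5 = 10)
u = -8 (u = 4*(1 - 3) = 4*(-2) = -8)
N(B) = 1/(-8 + B) (N(B) = 1/(B - 8) = 1/(-8 + B))
N((r*(-1))*(-1)) - 167*g(-22) = 1/(-8 + (10*(-1))*(-1)) - 167*(-13) = 1/(-8 - 10*(-1)) + 2171 = 1/(-8 + 10) + 2171 = 1/2 + 2171 = ½ + 2171 = 4343/2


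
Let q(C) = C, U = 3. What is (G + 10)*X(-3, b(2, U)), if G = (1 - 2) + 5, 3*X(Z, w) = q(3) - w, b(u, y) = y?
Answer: 0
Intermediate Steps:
X(Z, w) = 1 - w/3 (X(Z, w) = (3 - w)/3 = 1 - w/3)
G = 4 (G = -1 + 5 = 4)
(G + 10)*X(-3, b(2, U)) = (4 + 10)*(1 - 1/3*3) = 14*(1 - 1) = 14*0 = 0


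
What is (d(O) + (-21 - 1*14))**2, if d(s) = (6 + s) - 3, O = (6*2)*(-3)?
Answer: 4624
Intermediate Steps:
O = -36 (O = 12*(-3) = -36)
d(s) = 3 + s
(d(O) + (-21 - 1*14))**2 = ((3 - 36) + (-21 - 1*14))**2 = (-33 + (-21 - 14))**2 = (-33 - 35)**2 = (-68)**2 = 4624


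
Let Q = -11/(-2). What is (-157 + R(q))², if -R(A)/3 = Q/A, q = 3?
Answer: 105625/4 ≈ 26406.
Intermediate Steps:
Q = 11/2 (Q = -11*(-½) = 11/2 ≈ 5.5000)
R(A) = -33/(2*A)
(-157 + R(q))² = (-157 - 33/2/3)² = (-157 - 33/2*⅓)² = (-157 - 11/2)² = (-325/2)² = 105625/4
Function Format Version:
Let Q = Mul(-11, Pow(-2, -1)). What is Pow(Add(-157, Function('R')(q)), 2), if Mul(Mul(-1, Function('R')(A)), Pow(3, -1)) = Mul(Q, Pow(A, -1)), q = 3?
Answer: Rational(105625, 4) ≈ 26406.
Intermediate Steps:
Q = Rational(11, 2) (Q = Mul(-11, Rational(-1, 2)) = Rational(11, 2) ≈ 5.5000)
Function('R')(A) = Mul(Rational(-33, 2), Pow(A, -1)) (Function('R')(A) = Mul(-3, Mul(Rational(11, 2), Pow(A, -1))) = Mul(Rational(-33, 2), Pow(A, -1)))
Pow(Add(-157, Function('R')(q)), 2) = Pow(Add(-157, Mul(Rational(-33, 2), Pow(3, -1))), 2) = Pow(Add(-157, Mul(Rational(-33, 2), Rational(1, 3))), 2) = Pow(Add(-157, Rational(-11, 2)), 2) = Pow(Rational(-325, 2), 2) = Rational(105625, 4)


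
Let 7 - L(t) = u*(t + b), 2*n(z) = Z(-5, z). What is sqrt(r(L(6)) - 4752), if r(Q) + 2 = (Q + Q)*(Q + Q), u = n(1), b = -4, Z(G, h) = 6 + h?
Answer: I*sqrt(4754) ≈ 68.949*I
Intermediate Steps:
n(z) = 3 + z/2 (n(z) = (6 + z)/2 = 3 + z/2)
u = 7/2 (u = 3 + (1/2)*1 = 3 + 1/2 = 7/2 ≈ 3.5000)
L(t) = 21 - 7*t/2 (L(t) = 7 - 7*(t - 4)/2 = 7 - 7*(-4 + t)/2 = 7 - (-14 + 7*t/2) = 7 + (14 - 7*t/2) = 21 - 7*t/2)
r(Q) = -2 + 4*Q**2 (r(Q) = -2 + (Q + Q)*(Q + Q) = -2 + (2*Q)*(2*Q) = -2 + 4*Q**2)
sqrt(r(L(6)) - 4752) = sqrt((-2 + 4*(21 - 7/2*6)**2) - 4752) = sqrt((-2 + 4*(21 - 21)**2) - 4752) = sqrt((-2 + 4*0**2) - 4752) = sqrt((-2 + 4*0) - 4752) = sqrt((-2 + 0) - 4752) = sqrt(-2 - 4752) = sqrt(-4754) = I*sqrt(4754)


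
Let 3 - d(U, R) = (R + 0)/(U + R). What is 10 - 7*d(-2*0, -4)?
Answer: -4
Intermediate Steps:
d(U, R) = 3 - R/(R + U) (d(U, R) = 3 - (R + 0)/(U + R) = 3 - R/(R + U))
10 - 7*d(-2*0, -4) = 10 - 7*(2*(-4) + 3*(-2*0))/(-4 - 2*0) = 10 - 7*(-8 + 3*0)/(-4 + 0) = 10 - 7*(-8 + 0)/(-4) = 10 - (-7)*(-8)/4 = 10 - 7*2 = 10 - 14 = -4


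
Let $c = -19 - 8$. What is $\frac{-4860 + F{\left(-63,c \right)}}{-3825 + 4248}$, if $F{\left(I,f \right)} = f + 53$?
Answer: $- \frac{4834}{423} \approx -11.428$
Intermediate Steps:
$c = -27$
$F{\left(I,f \right)} = 53 + f$
$\frac{-4860 + F{\left(-63,c \right)}}{-3825 + 4248} = \frac{-4860 + \left(53 - 27\right)}{-3825 + 4248} = \frac{-4860 + 26}{423} = \left(-4834\right) \frac{1}{423} = - \frac{4834}{423}$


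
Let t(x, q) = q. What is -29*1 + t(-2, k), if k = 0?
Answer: -29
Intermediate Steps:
-29*1 + t(-2, k) = -29*1 + 0 = -29 + 0 = -29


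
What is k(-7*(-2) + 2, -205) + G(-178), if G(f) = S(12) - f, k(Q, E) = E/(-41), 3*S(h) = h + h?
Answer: 191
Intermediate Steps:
S(h) = 2*h/3 (S(h) = (h + h)/3 = (2*h)/3 = 2*h/3)
k(Q, E) = -E/41 (k(Q, E) = E*(-1/41) = -E/41)
G(f) = 8 - f (G(f) = (2/3)*12 - f = 8 - f)
k(-7*(-2) + 2, -205) + G(-178) = -1/41*(-205) + (8 - 1*(-178)) = 5 + (8 + 178) = 5 + 186 = 191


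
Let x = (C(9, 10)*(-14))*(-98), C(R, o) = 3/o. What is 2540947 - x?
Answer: 12702677/5 ≈ 2.5405e+6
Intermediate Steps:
x = 2058/5 (x = ((3/10)*(-14))*(-98) = -21/5*(-98) = 2058/5 ≈ 411.60)
2540947 - x = 2540947 - 1*2058/5 = 2540947 - 2058/5 = 12702677/5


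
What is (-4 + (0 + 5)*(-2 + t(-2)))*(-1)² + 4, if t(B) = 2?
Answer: 0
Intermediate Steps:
(-4 + (0 + 5)*(-2 + t(-2)))*(-1)² + 4 = (-4 + (0 + 5)*(-2 + 2))*(-1)² + 4 = (-4 + 5*0)*1 + 4 = (-4 + 0)*1 + 4 = -4*1 + 4 = -4 + 4 = 0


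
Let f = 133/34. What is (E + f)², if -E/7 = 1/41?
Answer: 27196225/1943236 ≈ 13.995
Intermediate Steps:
f = 133/34 (f = 133*(1/34) = 133/34 ≈ 3.9118)
E = -7/41 ≈ -0.17073
(E + f)² = (-7/41 + 133/34)² = (5215/1394)² = 27196225/1943236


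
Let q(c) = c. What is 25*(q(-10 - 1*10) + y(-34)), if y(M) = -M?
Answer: 350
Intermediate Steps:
25*(q(-10 - 1*10) + y(-34)) = 25*((-10 - 1*10) - 1*(-34)) = 25*((-10 - 10) + 34) = 25*(-20 + 34) = 25*14 = 350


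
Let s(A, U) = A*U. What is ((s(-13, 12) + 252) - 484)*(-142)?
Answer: 55096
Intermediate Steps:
((s(-13, 12) + 252) - 484)*(-142) = ((-13*12 + 252) - 484)*(-142) = ((-156 + 252) - 484)*(-142) = (96 - 484)*(-142) = -388*(-142) = 55096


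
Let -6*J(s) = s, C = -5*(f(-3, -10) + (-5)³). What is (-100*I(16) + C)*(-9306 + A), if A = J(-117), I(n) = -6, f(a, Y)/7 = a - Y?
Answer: -9100770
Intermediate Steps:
f(a, Y) = -7*Y + 7*a (f(a, Y) = 7*(a - Y) = -7*Y + 7*a)
C = 380 (C = -5*((-7*(-10) + 7*(-3)) + (-5)³) = -5*((70 - 21) - 125) = -5*(49 - 125) = -5*(-76) = 380)
J(s) = -s/6
A = 39/2 (A = -⅙*(-117) = 39/2 ≈ 19.500)
(-100*I(16) + C)*(-9306 + A) = (-100*(-6) + 380)*(-9306 + 39/2) = (600 + 380)*(-18573/2) = 980*(-18573/2) = -9100770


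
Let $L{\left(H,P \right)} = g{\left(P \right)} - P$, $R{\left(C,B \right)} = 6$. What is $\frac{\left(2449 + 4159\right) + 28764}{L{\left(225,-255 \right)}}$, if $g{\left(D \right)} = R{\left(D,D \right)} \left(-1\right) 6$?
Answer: $\frac{35372}{219} \approx 161.52$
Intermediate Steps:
$g{\left(D \right)} = -36$ ($g{\left(D \right)} = 6 \left(-1\right) 6 = \left(-6\right) 6 = -36$)
$L{\left(H,P \right)} = -36 - P$
$\frac{\left(2449 + 4159\right) + 28764}{L{\left(225,-255 \right)}} = \frac{\left(2449 + 4159\right) + 28764}{-36 - -255} = \frac{6608 + 28764}{-36 + 255} = \frac{35372}{219}$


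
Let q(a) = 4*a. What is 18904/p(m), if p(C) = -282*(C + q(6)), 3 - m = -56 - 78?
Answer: -9452/22701 ≈ -0.41637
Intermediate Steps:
m = 137 (m = 3 - (-56 - 78) = 3 - 1*(-134) = 3 + 134 = 137)
p(C) = -6768 - 282*C (p(C) = -282*(C + 4*6) = -282*(C + 24) = -282*(24 + C) = -6768 - 282*C)
18904/p(m) = 18904/(-6768 - 282*137) = 18904/(-6768 - 38634) = 18904/(-45402) = 18904*(-1/45402) = -9452/22701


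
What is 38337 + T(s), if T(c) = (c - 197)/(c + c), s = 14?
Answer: 1073253/28 ≈ 38330.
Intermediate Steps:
T(c) = (-197 + c)/(2*c) (T(c) = (-197 + c)/((2*c)) = (-197 + c)*(1/(2*c)) = (-197 + c)/(2*c))
38337 + T(s) = 38337 + (½)*(-197 + 14)/14 = 38337 + (½)*(1/14)*(-183) = 38337 - 183/28 = 1073253/28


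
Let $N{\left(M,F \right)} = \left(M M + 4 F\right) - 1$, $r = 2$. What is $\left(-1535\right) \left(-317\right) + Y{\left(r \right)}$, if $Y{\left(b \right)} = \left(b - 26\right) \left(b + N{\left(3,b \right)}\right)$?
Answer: $486163$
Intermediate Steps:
$N{\left(M,F \right)} = -1 + M^{2} + 4 F$ ($N{\left(M,F \right)} = \left(M^{2} + 4 F\right) - 1 = -1 + M^{2} + 4 F$)
$Y{\left(b \right)} = \left(-26 + b\right) \left(8 + 5 b\right)$ ($Y{\left(b \right)} = \left(b - 26\right) \left(b + \left(-1 + 3^{2} + 4 b\right)\right) = \left(-26 + b\right) \left(b + \left(-1 + 9 + 4 b\right)\right) = \left(-26 + b\right) \left(b + \left(8 + 4 b\right)\right) = \left(-26 + b\right) \left(8 + 5 b\right)$)
$\left(-1535\right) \left(-317\right) + Y{\left(r \right)} = \left(-1535\right) \left(-317\right) - \left(452 - 20\right) = 486595 - 432 = 486163$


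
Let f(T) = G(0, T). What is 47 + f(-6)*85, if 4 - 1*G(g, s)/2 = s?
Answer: 1747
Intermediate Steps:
G(g, s) = 8 - 2*s
f(T) = 8 - 2*T
47 + f(-6)*85 = 47 + (8 - 2*(-6))*85 = 47 + (8 + 12)*85 = 47 + 20*85 = 47 + 1700 = 1747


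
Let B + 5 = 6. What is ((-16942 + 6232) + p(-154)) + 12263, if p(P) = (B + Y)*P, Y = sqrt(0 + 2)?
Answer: 1399 - 154*sqrt(2) ≈ 1181.2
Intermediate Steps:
B = 1 (B = -5 + 6 = 1)
Y = sqrt(2) ≈ 1.4142
p(P) = P*(1 + sqrt(2)) (p(P) = (1 + sqrt(2))*P = P*(1 + sqrt(2)))
((-16942 + 6232) + p(-154)) + 12263 = ((-16942 + 6232) - 154*(1 + sqrt(2))) + 12263 = (-10710 + (-154 - 154*sqrt(2))) + 12263 = (-10864 - 154*sqrt(2)) + 12263 = 1399 - 154*sqrt(2)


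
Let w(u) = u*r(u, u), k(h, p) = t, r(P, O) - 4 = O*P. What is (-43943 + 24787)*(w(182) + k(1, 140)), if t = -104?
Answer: -115495201952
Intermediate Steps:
r(P, O) = 4 + O*P
k(h, p) = -104
w(u) = u*(4 + u²) (w(u) = u*(4 + u*u) = u*(4 + u²))
(-43943 + 24787)*(w(182) + k(1, 140)) = (-43943 + 24787)*(182*(4 + 182²) - 104) = -19156*(182*(4 + 33124) - 104) = -19156*(182*33128 - 104) = -19156*(6029296 - 104) = -19156*6029192 = -115495201952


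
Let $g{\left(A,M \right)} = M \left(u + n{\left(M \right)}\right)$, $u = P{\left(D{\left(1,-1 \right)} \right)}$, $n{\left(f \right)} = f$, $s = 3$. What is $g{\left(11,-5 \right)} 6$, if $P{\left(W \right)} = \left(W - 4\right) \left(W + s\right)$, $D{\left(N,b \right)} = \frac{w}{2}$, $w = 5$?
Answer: $\frac{795}{2} \approx 397.5$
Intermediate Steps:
$D{\left(N,b \right)} = \frac{5}{2}$
$P{\left(W \right)} = \left(-4 + W\right) \left(3 + W\right)$ ($P{\left(W \right)} = \left(W - 4\right) \left(W + 3\right) = \left(-4 + W\right) \left(3 + W\right)$)
$u = - \frac{33}{4}$ ($u = -12 + \left(\frac{5}{2}\right)^{2} - \frac{5}{2} = -12 + \frac{25}{4} - \frac{5}{2} = - \frac{33}{4} \approx -8.25$)
$g{\left(A,M \right)} = M \left(- \frac{33}{4} + M\right)$
$g{\left(11,-5 \right)} 6 = \frac{1}{4} \left(-5\right) \left(-33 + 4 \left(-5\right)\right) 6 = \frac{1}{4} \left(-5\right) \left(-33 - 20\right) 6 = \frac{1}{4} \left(-5\right) \left(-53\right) 6 = \frac{265}{4} \cdot 6 = \frac{795}{2}$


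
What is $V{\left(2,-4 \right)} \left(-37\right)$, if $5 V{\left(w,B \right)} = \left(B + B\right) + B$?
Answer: $\frac{444}{5} \approx 88.8$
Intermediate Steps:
$V{\left(w,B \right)} = \frac{3 B}{5}$ ($V{\left(w,B \right)} = \frac{\left(B + B\right) + B}{5} = \frac{2 B + B}{5} = \frac{3 B}{5}$)
$V{\left(2,-4 \right)} \left(-37\right) = \frac{3}{5} \left(-4\right) \left(-37\right) = \left(- \frac{12}{5}\right) \left(-37\right) = \frac{444}{5}$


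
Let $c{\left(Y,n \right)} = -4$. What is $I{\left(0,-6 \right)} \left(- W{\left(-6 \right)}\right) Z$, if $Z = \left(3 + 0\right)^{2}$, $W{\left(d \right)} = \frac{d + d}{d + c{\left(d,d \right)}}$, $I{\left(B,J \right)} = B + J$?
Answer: $\frac{324}{5} \approx 64.8$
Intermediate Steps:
$W{\left(d \right)} = \frac{2 d}{-4 + d}$ ($W{\left(d \right)} = \frac{d + d}{d - 4} = \frac{2 d}{-4 + d}$)
$Z = 9$ ($Z = 3^{2} = 9$)
$I{\left(0,-6 \right)} \left(- W{\left(-6 \right)}\right) Z = \left(0 - 6\right) \left(- \frac{2 \left(-6\right)}{-4 - 6}\right) 9 = - 6 \left(- \frac{2 \left(-6\right)}{-10}\right) 9 = - 6 \left(- \frac{2 \left(-6\right) \left(-1\right)}{10}\right) 9 = - 6 \left(\left(-1\right) \frac{6}{5}\right) 9 = \left(-6\right) \left(- \frac{6}{5}\right) 9 = \frac{36}{5} \cdot 9 = \frac{324}{5}$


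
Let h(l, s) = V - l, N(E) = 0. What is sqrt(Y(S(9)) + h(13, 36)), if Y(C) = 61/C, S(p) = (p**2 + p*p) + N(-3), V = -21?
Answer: I*sqrt(10894)/18 ≈ 5.7986*I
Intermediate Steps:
h(l, s) = -21 - l
S(p) = 2*p**2 (S(p) = (p**2 + p*p) + 0 = (p**2 + p**2) + 0 = 2*p**2 + 0 = 2*p**2)
sqrt(Y(S(9)) + h(13, 36)) = sqrt(61/((2*9**2)) + (-21 - 1*13)) = sqrt(61/((2*81)) + (-21 - 13)) = sqrt(61/162 - 34) = sqrt(-5447/162) = I*sqrt(10894)/18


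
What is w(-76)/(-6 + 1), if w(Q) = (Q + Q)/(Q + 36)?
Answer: -19/25 ≈ -0.76000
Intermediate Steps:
w(Q) = 2*Q/(36 + Q) (w(Q) = (2*Q)/(36 + Q) = 2*Q/(36 + Q))
w(-76)/(-6 + 1) = (2*(-76)/(36 - 76))/(-6 + 1) = (2*(-76)/(-40))/(-5) = (2*(-76)*(-1/40))*(-⅕) = (19/5)*(-⅕) = -19/25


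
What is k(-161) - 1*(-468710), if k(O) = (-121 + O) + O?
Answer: 468267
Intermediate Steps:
k(O) = -121 + 2*O
k(-161) - 1*(-468710) = (-121 + 2*(-161)) - 1*(-468710) = (-121 - 322) + 468710 = -443 + 468710 = 468267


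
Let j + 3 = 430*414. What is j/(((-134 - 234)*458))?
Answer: -178017/168544 ≈ -1.0562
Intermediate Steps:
j = 178017 (j = -3 + 430*414 = -3 + 178020 = 178017)
j/(((-134 - 234)*458)) = 178017/(((-134 - 234)*458)) = 178017/((-368*458)) = 178017/(-168544) = 178017*(-1/168544) = -178017/168544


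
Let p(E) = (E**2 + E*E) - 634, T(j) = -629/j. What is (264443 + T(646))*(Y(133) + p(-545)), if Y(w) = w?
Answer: 5964453410553/38 ≈ 1.5696e+11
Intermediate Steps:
p(E) = -634 + 2*E**2 (p(E) = (E**2 + E**2) - 634 = 2*E**2 - 634 = -634 + 2*E**2)
(264443 + T(646))*(Y(133) + p(-545)) = (264443 - 629/646)*(133 + (-634 + 2*(-545)**2)) = (264443 - 629*1/646)*(133 + (-634 + 2*297025)) = (264443 - 37/38)*(133 + (-634 + 594050)) = 10048797*(133 + 593416)/38 = (10048797/38)*593549 = 5964453410553/38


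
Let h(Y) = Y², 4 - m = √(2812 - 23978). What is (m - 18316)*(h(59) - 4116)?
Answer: 11628120 + 635*I*√21166 ≈ 1.1628e+7 + 92383.0*I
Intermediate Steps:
m = 4 - I*√21166 (m = 4 - √(2812 - 23978) = 4 - √(-21166) = 4 - I*√21166 ≈ 4.0 - 145.49*I)
(m - 18316)*(h(59) - 4116) = ((4 - I*√21166) - 18316)*(59² - 4116) = (-18312 - I*√21166)*(3481 - 4116) = (-18312 - I*√21166)*(-635) = 11628120 + 635*I*√21166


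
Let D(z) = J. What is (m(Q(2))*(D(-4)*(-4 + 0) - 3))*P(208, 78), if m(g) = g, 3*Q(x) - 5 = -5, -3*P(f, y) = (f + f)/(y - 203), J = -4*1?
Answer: 0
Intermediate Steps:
J = -4
D(z) = -4
P(f, y) = -2*f/(3*(-203 + y)) (P(f, y) = -(f + f)/(3*(y - 203)) = -2*f/(3*(-203 + y)))
Q(x) = 0 (Q(x) = 5/3 + (1/3)*(-5) = 5/3 - 5/3 = 0)
(m(Q(2))*(D(-4)*(-4 + 0) - 3))*P(208, 78) = (0*(-4*(-4 + 0) - 3))*(-2*208/(-609 + 3*78)) = (0*(-4*(-4) - 3))*(-2*208/(-609 + 234)) = (0*(16 - 3))*(-2*208/(-375)) = (0*13)*(-2*208*(-1/375)) = 0*(416/375) = 0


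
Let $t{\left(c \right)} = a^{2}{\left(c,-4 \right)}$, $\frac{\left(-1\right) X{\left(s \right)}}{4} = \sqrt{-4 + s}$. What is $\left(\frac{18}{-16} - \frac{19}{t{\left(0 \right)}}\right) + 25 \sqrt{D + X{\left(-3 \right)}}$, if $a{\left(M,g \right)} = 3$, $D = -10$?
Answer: $- \frac{233}{72} + 25 \sqrt{-10 - 4 i \sqrt{7}} \approx 34.514 - 87.607 i$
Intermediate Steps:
$X{\left(s \right)} = - 4 \sqrt{-4 + s}$
$t{\left(c \right)} = 9$ ($t{\left(c \right)} = 3^{2} = 9$)
$\left(\frac{18}{-16} - \frac{19}{t{\left(0 \right)}}\right) + 25 \sqrt{D + X{\left(-3 \right)}} = \left(\frac{18}{-16} - \frac{19}{9}\right) + 25 \sqrt{-10 - 4 \sqrt{-4 - 3}} = \left(18 \left(- \frac{1}{16}\right) - \frac{19}{9}\right) + 25 \sqrt{-10 - 4 \sqrt{-7}} = \left(- \frac{9}{8} - \frac{19}{9}\right) + 25 \sqrt{-10 - 4 i \sqrt{7}} = - \frac{233}{72} + 25 \sqrt{-10 - 4 i \sqrt{7}}$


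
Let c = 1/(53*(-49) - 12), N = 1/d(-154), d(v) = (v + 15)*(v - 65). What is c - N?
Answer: -33050/79420569 ≈ -0.00041614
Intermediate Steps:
d(v) = (-65 + v)*(15 + v) (d(v) = (15 + v)*(-65 + v) = (-65 + v)*(15 + v))
N = 1/30441 (N = 1/(-975 + (-154)**2 - 50*(-154)) = 1/(-975 + 23716 + 7700) = 1/30441 ≈ 3.2850e-5)
c = -1/2609 (c = 1/(-2597 - 12) = 1/(-2609) = -1/2609 ≈ -0.00038329)
c - N = -1/2609 - 1*1/30441 = -1/2609 - 1/30441 = -33050/79420569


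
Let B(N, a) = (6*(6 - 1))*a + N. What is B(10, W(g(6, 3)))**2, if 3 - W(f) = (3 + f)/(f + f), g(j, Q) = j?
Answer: 24025/4 ≈ 6006.3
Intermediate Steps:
W(f) = 3 - (3 + f)/(2*f) (W(f) = 3 - (3 + f)/(f + f) = 3 - (3 + f)/(2*f))
B(N, a) = N + 30*a (B(N, a) = (6*5)*a + N = 30*a + N = N + 30*a)
B(10, W(g(6, 3)))**2 = (10 + 30*((1/2)*(-3 + 5*6)/6))**2 = (10 + 30*((1/2)*(1/6)*(-3 + 30)))**2 = (10 + 30*((1/2)*(1/6)*27))**2 = (10 + 30*(9/4))**2 = (10 + 135/2)**2 = (155/2)**2 = 24025/4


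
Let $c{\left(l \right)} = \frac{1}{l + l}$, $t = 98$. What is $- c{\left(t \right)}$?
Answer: $- \frac{1}{196} \approx -0.005102$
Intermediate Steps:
$c{\left(l \right)} = \frac{1}{2 l}$
$- c{\left(t \right)} = - \frac{1}{2 \cdot 98} = \left(-1\right) \frac{1}{196} = - \frac{1}{196}$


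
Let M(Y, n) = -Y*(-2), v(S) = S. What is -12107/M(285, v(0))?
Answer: -12107/570 ≈ -21.240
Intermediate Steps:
M(Y, n) = 2*Y
-12107/M(285, v(0)) = -12107/(2*285) = -12107/570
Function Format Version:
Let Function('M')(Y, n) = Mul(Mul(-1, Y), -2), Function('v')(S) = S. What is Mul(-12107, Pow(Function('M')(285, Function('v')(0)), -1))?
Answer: Rational(-12107, 570) ≈ -21.240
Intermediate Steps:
Function('M')(Y, n) = Mul(2, Y)
Mul(-12107, Pow(Function('M')(285, Function('v')(0)), -1)) = Mul(-12107, Pow(Mul(2, 285), -1)) = Mul(-12107, Pow(570, -1)) = Mul(-12107, Rational(1, 570)) = Rational(-12107, 570)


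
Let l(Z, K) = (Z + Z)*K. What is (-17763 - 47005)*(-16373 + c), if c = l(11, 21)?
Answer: 1030523648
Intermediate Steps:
l(Z, K) = 2*K*Z (l(Z, K) = (2*Z)*K = 2*K*Z)
c = 462 (c = 2*21*11 = 462)
(-17763 - 47005)*(-16373 + c) = (-17763 - 47005)*(-16373 + 462) = -64768*(-15911) = 1030523648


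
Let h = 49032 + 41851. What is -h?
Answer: -90883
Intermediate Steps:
h = 90883
-h = -1*90883 = -90883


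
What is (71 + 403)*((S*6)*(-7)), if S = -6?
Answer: 119448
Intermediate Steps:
(71 + 403)*((S*6)*(-7)) = (71 + 403)*(-6*6*(-7)) = 474*(-36*(-7)) = 474*252 = 119448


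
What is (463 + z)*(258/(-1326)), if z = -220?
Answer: -10449/221 ≈ -47.281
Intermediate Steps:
(463 + z)*(258/(-1326)) = (463 - 220)*(258/(-1326)) = 243*(258*(-1/1326)) = 243*(-43/221) = -10449/221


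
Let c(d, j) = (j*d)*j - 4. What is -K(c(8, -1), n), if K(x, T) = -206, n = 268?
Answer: 206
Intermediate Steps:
c(d, j) = -4 + d*j² (c(d, j) = (d*j)*j - 4 = d*j² - 4 = -4 + d*j²)
-K(c(8, -1), n) = -1*(-206) = 206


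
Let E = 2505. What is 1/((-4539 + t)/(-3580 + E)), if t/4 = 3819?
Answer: -1075/10737 ≈ -0.10012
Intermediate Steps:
t = 15276 (t = 4*3819 = 15276)
1/((-4539 + t)/(-3580 + E)) = 1/((-4539 + 15276)/(-3580 + 2505)) = 1/(10737/(-1075)) = 1/(10737*(-1/1075)) = 1/(-10737/1075) = -1075/10737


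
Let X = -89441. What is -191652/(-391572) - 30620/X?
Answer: 2427623431/2918549271 ≈ 0.83179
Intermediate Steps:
-191652/(-391572) - 30620/X = -191652/(-391572) - 30620/(-89441) = -191652*(-1/391572) - 30620*(-1/89441) = 15971/32631 + 30620/89441 = 2427623431/2918549271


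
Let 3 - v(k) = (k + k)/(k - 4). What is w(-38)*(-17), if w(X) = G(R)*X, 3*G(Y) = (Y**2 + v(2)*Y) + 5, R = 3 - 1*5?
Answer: -646/3 ≈ -215.33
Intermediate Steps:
R = -2 (R = 3 - 5 = -2)
v(k) = 3 - 2*k/(-4 + k) (v(k) = 3 - (k + k)/(k - 4) = 3 - 2*k/(-4 + k))
G(Y) = 5/3 + Y**2/3 + 5*Y/3 (G(Y) = ((Y**2 + ((-12 + 2)/(-4 + 2))*Y) + 5)/3 = ((Y**2 + (-10/(-2))*Y) + 5)/3 = ((Y**2 + (-1/2*(-10))*Y) + 5)/3 = ((Y**2 + 5*Y) + 5)/3 = (5 + Y**2 + 5*Y)/3 = 5/3 + Y**2/3 + 5*Y/3)
w(X) = -X/3 (w(X) = (5/3 + (1/3)*(-2)**2 + (5/3)*(-2))*X = (5/3 + (1/3)*4 - 10/3)*X = (5/3 + 4/3 - 10/3)*X = -X/3)
w(-38)*(-17) = -1/3*(-38)*(-17) = (38/3)*(-17) = -646/3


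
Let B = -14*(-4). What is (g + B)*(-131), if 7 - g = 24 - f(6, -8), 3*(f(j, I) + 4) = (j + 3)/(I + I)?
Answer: -72967/16 ≈ -4560.4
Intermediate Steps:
B = 56
f(j, I) = -4 + (3 + j)/(6*I) (f(j, I) = -4 + ((j + 3)/(I + I))/3 = -4 + ((3 + j)/((2*I)))/3 = -4 + ((3 + j)*(1/(2*I)))/3 = -4 + ((3 + j)/(2*I))/3 = -4 + (3 + j)/(6*I))
g = -339/16 (g = 7 - (24 - (3 + 6 - 24*(-8))/(6*(-8))) = 7 - (24 - (-1)*(3 + 6 + 192)/(6*8)) = 7 - (24 - (-1)*201/(6*8)) = 7 - (24 - 1*(-67/16)) = 7 - (24 + 67/16) = 7 - 1*451/16 = 7 - 451/16 = -339/16 ≈ -21.188)
(g + B)*(-131) = (-339/16 + 56)*(-131) = (557/16)*(-131) = -72967/16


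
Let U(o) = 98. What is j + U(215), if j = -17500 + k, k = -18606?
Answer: -36008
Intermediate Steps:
j = -36106 (j = -17500 - 18606 = -36106)
j + U(215) = -36106 + 98 = -36008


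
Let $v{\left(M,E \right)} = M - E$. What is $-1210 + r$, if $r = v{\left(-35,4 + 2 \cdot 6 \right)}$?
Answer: $-1261$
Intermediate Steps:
$r = -51$ ($r = -35 - \left(4 + 2 \cdot 6\right) = -35 - \left(4 + 12\right) = -35 - 16 = -51$)
$-1210 + r = -1210 - 51 = -1261$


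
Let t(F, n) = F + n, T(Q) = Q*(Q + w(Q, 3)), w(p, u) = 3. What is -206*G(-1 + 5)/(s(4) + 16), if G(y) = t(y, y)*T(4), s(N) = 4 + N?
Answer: -5768/3 ≈ -1922.7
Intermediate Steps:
T(Q) = Q*(3 + Q) (T(Q) = Q*(Q + 3) = Q*(3 + Q))
G(y) = 56*y (G(y) = (y + y)*(4*(3 + 4)) = (2*y)*(4*7) = (2*y)*28 = 56*y)
-206*G(-1 + 5)/(s(4) + 16) = -206*56*(-1 + 5)/((4 + 4) + 16) = -206*56*4/(8 + 16) = -46144/24 = -206*28/3 = -5768/3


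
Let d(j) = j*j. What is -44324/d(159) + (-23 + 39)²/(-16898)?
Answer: -377729444/213599169 ≈ -1.7684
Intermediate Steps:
d(j) = j²
-44324/d(159) + (-23 + 39)²/(-16898) = -44324/(159²) + (-23 + 39)²/(-16898) = -44324/25281 + 16²*(-1/16898) = -44324*1/25281 + 256*(-1/16898) = -44324/25281 - 128/8449 = -377729444/213599169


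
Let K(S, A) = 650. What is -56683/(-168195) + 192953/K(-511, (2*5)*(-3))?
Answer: 6498114757/21865350 ≈ 297.19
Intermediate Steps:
-56683/(-168195) + 192953/K(-511, (2*5)*(-3)) = -56683/(-168195) + 192953/650 = -56683*(-1/168195) + 192953*(1/650) = 56683/168195 + 192953/650 = 6498114757/21865350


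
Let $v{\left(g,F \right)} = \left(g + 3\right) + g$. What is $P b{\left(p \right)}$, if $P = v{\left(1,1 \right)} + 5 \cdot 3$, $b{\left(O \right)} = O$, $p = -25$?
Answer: $-500$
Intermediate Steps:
$v{\left(g,F \right)} = 3 + 2 g$ ($v{\left(g,F \right)} = \left(3 + g\right) + g = 3 + 2 g$)
$P = 20$ ($P = \left(3 + 2 \cdot 1\right) + 5 \cdot 3 = \left(3 + 2\right) + 15 = 5 + 15 = 20$)
$P b{\left(p \right)} = 20 \left(-25\right) = -500$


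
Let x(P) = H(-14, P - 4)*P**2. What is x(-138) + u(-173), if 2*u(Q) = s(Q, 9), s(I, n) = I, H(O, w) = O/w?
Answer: 254333/142 ≈ 1791.1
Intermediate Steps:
x(P) = -14*P**2/(-4 + P) (x(P) = (-14/(P - 4))*P**2 = (-14/(-4 + P))*P**2 = -14*P**2/(-4 + P))
u(Q) = Q/2
x(-138) + u(-173) = -14*(-138)**2/(-4 - 138) + (1/2)*(-173) = -14*19044/(-142) - 173/2 = -14*19044*(-1/142) - 173/2 = 133308/71 - 173/2 = 254333/142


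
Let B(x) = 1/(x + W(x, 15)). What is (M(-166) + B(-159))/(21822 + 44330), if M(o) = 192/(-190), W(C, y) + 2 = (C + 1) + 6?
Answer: -30143/1967029720 ≈ -1.5324e-5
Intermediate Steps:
W(C, y) = 5 + C (W(C, y) = -2 + ((C + 1) + 6) = -2 + ((1 + C) + 6) = -2 + (7 + C) = 5 + C)
M(o) = -96/95 (M(o) = 192*(-1/190) = -96/95)
B(x) = 1/(5 + 2*x) (B(x) = 1/(x + (5 + x)) = 1/(5 + 2*x))
(M(-166) + B(-159))/(21822 + 44330) = (-96/95 + 1/(5 + 2*(-159)))/(21822 + 44330) = (-96/95 + 1/(5 - 318))/66152 = (-96/95 + 1/(-313))*(1/66152) = (-96/95 - 1/313)*(1/66152) = -30143/29735*1/66152 = -30143/1967029720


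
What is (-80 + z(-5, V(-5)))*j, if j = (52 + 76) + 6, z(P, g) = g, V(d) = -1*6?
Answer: -11524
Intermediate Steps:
V(d) = -6
j = 134 (j = 128 + 6 = 134)
(-80 + z(-5, V(-5)))*j = (-80 - 6)*134 = -86*134 = -11524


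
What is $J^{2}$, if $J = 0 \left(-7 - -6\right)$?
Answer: $0$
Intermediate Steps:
$J = 0$ ($J = 0 \left(-7 + 6\right) = 0 \left(-1\right) = 0$)
$J^{2} = 0^{2} = 0$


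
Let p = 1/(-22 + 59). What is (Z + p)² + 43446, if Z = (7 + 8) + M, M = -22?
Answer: 59544138/1369 ≈ 43495.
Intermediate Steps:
p = 1/37 ≈ 0.027027
Z = -7 (Z = (7 + 8) - 22 = 15 - 22 = -7)
(Z + p)² + 43446 = (-7 + 1/37)² + 43446 = (-258/37)² + 43446 = 66564/1369 + 43446 = 59544138/1369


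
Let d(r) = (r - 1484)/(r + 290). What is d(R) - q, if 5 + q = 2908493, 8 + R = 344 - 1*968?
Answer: -497350390/171 ≈ -2.9085e+6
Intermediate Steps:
R = -632 (R = -8 + (344 - 1*968) = -8 + (344 - 968) = -8 - 624 = -632)
q = 2908488 (q = -5 + 2908493 = 2908488)
d(r) = (-1484 + r)/(290 + r)
d(R) - q = (-1484 - 632)/(290 - 632) - 1*2908488 = -2116/(-342) - 2908488 = -1/342*(-2116) - 2908488 = 1058/171 - 2908488 = -497350390/171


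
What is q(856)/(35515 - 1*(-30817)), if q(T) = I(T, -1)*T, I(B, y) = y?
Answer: -214/16583 ≈ -0.012905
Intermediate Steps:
q(T) = -T
q(856)/(35515 - 1*(-30817)) = (-1*856)/(35515 - 1*(-30817)) = -856/(35515 + 30817) = -856/66332 = -856*1/66332 = -214/16583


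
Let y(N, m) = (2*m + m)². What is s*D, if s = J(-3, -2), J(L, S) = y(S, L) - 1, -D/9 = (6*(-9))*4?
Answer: 155520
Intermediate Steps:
y(N, m) = 9*m² (y(N, m) = (3*m)² = 9*m²)
D = 1944 (D = -9*6*(-9)*4 = -(-486)*4 = -9*(-216) = 1944)
J(L, S) = -1 + 9*L² (J(L, S) = 9*L² - 1 = -1 + 9*L²)
s = 80 (s = -1 + 9*(-3)² = -1 + 9*9 = -1 + 81 = 80)
s*D = 80*1944 = 155520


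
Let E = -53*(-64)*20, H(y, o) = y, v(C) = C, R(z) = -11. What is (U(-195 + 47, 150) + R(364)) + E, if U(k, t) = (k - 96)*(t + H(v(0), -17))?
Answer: 31229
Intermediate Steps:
E = 67840 (E = 3392*20 = 67840)
U(k, t) = t*(-96 + k) (U(k, t) = (k - 96)*(t + 0) = (-96 + k)*t = t*(-96 + k))
(U(-195 + 47, 150) + R(364)) + E = (150*(-96 + (-195 + 47)) - 11) + 67840 = (150*(-96 - 148) - 11) + 67840 = (150*(-244) - 11) + 67840 = (-36600 - 11) + 67840 = -36611 + 67840 = 31229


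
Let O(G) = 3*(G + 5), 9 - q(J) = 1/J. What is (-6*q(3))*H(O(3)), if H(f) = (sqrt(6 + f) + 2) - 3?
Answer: 52 - 52*sqrt(30) ≈ -232.82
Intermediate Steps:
q(J) = 9 - 1/J
O(G) = 15 + 3*G (O(G) = 3*(5 + G) = 15 + 3*G)
H(f) = -1 + sqrt(6 + f) (H(f) = (2 + sqrt(6 + f)) - 3 = -1 + sqrt(6 + f))
(-6*q(3))*H(O(3)) = (-6*(9 - 1/3))*(-1 + sqrt(6 + (15 + 3*3))) = (-6*(9 - 1*1/3))*(-1 + sqrt(6 + (15 + 9))) = (-6*(9 - 1/3))*(-1 + sqrt(6 + 24)) = (-6*26/3)*(-1 + sqrt(30)) = -52*(-1 + sqrt(30)) = 52 - 52*sqrt(30)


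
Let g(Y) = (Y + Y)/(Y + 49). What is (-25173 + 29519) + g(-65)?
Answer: 34833/8 ≈ 4354.1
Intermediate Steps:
g(Y) = 2*Y/(49 + Y) (g(Y) = (2*Y)/(49 + Y) = 2*Y/(49 + Y))
(-25173 + 29519) + g(-65) = (-25173 + 29519) + 2*(-65)/(49 - 65) = 4346 + 2*(-65)/(-16) = 4346 + 2*(-65)*(-1/16) = 4346 + 65/8 = 34833/8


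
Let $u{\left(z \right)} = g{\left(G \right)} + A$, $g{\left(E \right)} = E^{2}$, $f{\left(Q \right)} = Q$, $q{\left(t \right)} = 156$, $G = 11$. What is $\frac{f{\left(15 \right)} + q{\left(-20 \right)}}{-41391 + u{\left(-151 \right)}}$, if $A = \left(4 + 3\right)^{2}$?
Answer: $- \frac{171}{41221} \approx -0.0041484$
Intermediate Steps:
$A = 49$ ($A = 7^{2} = 49$)
$u{\left(z \right)} = 170$ ($u{\left(z \right)} = 11^{2} + 49 = 121 + 49 = 170$)
$\frac{f{\left(15 \right)} + q{\left(-20 \right)}}{-41391 + u{\left(-151 \right)}} = \frac{15 + 156}{-41391 + 170} = \frac{171}{-41221} = 171 \left(- \frac{1}{41221}\right) = - \frac{171}{41221}$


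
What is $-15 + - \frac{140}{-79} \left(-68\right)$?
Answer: $- \frac{10705}{79} \approx -135.51$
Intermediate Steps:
$-15 + - \frac{140}{-79} \left(-68\right) = -15 + \left(-140\right) \left(- \frac{1}{79}\right) \left(-68\right) = -15 + \frac{140}{79} \left(-68\right) = -15 - \frac{9520}{79} = - \frac{10705}{79}$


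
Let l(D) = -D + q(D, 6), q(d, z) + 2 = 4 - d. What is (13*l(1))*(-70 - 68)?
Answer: 0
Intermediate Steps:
q(d, z) = 2 - d (q(d, z) = -2 + (4 - d) = 2 - d)
l(D) = 2 - 2*D (l(D) = -D + (2 - D) = 2 - 2*D)
(13*l(1))*(-70 - 68) = (13*(2 - 2*1))*(-70 - 68) = (13*(2 - 2))*(-138) = (13*0)*(-138) = 0*(-138) = 0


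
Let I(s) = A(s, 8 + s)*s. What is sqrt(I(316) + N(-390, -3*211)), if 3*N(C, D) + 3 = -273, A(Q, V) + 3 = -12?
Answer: 4*I*sqrt(302) ≈ 69.513*I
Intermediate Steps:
A(Q, V) = -15 (A(Q, V) = -3 - 12 = -15)
N(C, D) = -92 (N(C, D) = -1 + (1/3)*(-273) = -1 - 91 = -92)
I(s) = -15*s
sqrt(I(316) + N(-390, -3*211)) = sqrt(-15*316 - 92) = sqrt(-4740 - 92) = sqrt(-4832) = 4*I*sqrt(302)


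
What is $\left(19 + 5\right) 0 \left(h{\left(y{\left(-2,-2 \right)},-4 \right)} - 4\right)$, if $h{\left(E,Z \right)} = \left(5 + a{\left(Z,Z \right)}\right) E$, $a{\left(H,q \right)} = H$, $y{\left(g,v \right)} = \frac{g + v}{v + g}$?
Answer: $0$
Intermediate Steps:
$y{\left(g,v \right)} = 1$ ($y{\left(g,v \right)} = \frac{g + v}{g + v} = 1$)
$h{\left(E,Z \right)} = E \left(5 + Z\right)$ ($h{\left(E,Z \right)} = \left(5 + Z\right) E = E \left(5 + Z\right)$)
$\left(19 + 5\right) 0 \left(h{\left(y{\left(-2,-2 \right)},-4 \right)} - 4\right) = \left(19 + 5\right) 0 \left(1 \left(5 - 4\right) - 4\right) = 24 \cdot 0 \left(1 \cdot 1 - 4\right) = 24 \cdot 0 \left(1 - 4\right) = 24 \cdot 0 \left(-3\right) = 24 \cdot 0 = 0$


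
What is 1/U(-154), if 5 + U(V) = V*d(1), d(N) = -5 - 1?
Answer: 1/919 ≈ 0.0010881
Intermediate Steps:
d(N) = -6
U(V) = -5 - 6*V (U(V) = -5 + V*(-6) = -5 - 6*V)
1/U(-154) = 1/(-5 - 6*(-154)) = 1/(-5 + 924) = 1/919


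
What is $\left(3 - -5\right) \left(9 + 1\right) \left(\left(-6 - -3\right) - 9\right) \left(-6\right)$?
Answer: $5760$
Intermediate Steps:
$\left(3 - -5\right) \left(9 + 1\right) \left(\left(-6 - -3\right) - 9\right) \left(-6\right) = \left(3 + 5\right) 10 \left(\left(-6 + 3\right) - 9\right) \left(-6\right) = 8 \cdot 10 \left(-3 - 9\right) \left(-6\right) = 8 \cdot 10 \left(-12\right) \left(-6\right) = 8 \left(-120\right) \left(-6\right) = \left(-960\right) \left(-6\right) = 5760$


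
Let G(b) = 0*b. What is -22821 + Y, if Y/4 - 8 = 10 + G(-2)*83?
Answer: -22749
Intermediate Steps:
G(b) = 0
Y = 72 (Y = 32 + 4*(10 + 0*83) = 32 + 4*(10 + 0) = 32 + 4*10 = 32 + 40 = 72)
-22821 + Y = -22821 + 72 = -22749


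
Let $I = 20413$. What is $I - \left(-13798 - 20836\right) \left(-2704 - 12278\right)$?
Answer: $-518866175$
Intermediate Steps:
$I - \left(-13798 - 20836\right) \left(-2704 - 12278\right) = 20413 - \left(-13798 - 20836\right) \left(-2704 - 12278\right) = 20413 - \left(-34634\right) \left(-14982\right) = 20413 - 518886588 = -518866175$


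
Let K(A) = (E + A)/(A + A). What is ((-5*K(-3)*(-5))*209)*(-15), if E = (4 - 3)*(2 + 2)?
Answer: 26125/2 ≈ 13063.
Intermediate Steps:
E = 4 (E = 1*4 = 4)
K(A) = (4 + A)/(2*A) (K(A) = (4 + A)/(A + A) = (4 + A)/((2*A)) = (4 + A)*(1/(2*A)) = (4 + A)/(2*A))
((-5*K(-3)*(-5))*209)*(-15) = ((-5*(4 - 3)/(2*(-3))*(-5))*209)*(-15) = ((-5*(-1)/(2*3)*(-5))*209)*(-15) = ((-5*(-⅙)*(-5))*209)*(-15) = (((⅚)*(-5))*209)*(-15) = -25/6*209*(-15) = -5225/6*(-15) = 26125/2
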